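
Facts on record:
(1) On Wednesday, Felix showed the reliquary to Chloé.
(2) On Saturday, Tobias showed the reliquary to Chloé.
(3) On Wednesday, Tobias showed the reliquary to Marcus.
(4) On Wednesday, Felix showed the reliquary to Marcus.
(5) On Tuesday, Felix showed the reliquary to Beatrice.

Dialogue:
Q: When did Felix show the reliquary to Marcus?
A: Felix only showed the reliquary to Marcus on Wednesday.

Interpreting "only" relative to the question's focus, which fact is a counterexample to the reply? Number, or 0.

0

The question "When did ...?" targets the setting, so in the reply the focus falls on "on Wednesday".
"Only" then excludes alternative settings while the background — agent = Felix, thing = the reliquary, recipient = Marcus — is held fixed.
No listed fact shares that background with another setting. Nothing contradicts the reply.
(Fact (1) would refute a reading with focus on the recipient — but that is not what the question asks.)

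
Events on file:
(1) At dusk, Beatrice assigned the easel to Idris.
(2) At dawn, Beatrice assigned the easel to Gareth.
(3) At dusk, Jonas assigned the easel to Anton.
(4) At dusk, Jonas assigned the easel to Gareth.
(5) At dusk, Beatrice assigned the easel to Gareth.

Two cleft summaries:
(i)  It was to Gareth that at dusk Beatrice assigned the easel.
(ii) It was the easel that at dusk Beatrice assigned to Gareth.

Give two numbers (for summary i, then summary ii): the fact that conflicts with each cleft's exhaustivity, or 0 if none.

1, 0

Summary (i) focuses "Gareth" (the recipient); background Beatrice as agent and the easel as thing and at dusk as setting. Fact (1) matches that background with recipient = Idris — refutes (i).
Summary (ii) focuses "the easel" (the thing); background Beatrice as agent and Gareth as recipient and at dusk as setting. No fact matches that background with a different thing, so 0.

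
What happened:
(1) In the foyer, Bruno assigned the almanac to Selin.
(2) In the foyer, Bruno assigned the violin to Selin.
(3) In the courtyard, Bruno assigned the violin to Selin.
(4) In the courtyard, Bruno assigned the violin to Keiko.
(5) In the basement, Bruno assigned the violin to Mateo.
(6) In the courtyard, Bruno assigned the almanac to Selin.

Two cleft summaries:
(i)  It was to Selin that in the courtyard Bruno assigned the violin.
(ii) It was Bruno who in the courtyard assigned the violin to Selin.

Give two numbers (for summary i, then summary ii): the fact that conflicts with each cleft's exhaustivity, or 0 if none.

4, 0

Summary (i) focuses "Selin" (the recipient); background agent = Bruno, thing = the violin, setting = in the courtyard. Fact (4) matches that background with recipient = Keiko — refutes (i).
Summary (ii) focuses "Bruno" (the agent); background thing = the violin, recipient = Selin, setting = in the courtyard. No fact matches that background with a different agent, so 0.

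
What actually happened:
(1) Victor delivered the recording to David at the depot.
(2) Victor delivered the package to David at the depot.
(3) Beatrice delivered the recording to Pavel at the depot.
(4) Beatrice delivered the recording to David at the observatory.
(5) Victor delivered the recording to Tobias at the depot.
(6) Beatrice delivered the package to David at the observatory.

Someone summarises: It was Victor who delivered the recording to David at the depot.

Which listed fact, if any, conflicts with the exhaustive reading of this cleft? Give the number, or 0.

0

The cleft puts "Victor" in focus and presupposes the open proposition with the recording as thing and David as recipient and at the depot as setting.
The exhaustive reading says no other agent fits that background.
No listed fact matches the background with a different agent. Exhaustivity holds.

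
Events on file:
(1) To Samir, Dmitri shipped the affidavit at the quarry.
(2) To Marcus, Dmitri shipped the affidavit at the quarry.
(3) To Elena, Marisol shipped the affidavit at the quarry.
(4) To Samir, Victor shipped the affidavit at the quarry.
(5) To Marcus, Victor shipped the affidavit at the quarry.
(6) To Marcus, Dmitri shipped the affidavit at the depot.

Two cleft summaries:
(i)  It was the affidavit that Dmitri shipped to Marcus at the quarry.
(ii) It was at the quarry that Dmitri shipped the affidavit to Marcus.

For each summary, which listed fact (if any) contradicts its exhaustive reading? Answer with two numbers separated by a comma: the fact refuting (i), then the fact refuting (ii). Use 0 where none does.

Summary (i) focuses "the affidavit" (the thing); background Dmitri as agent and Marcus as recipient and at the quarry as setting. No fact matches that background with a different thing, so 0.
Summary (ii) focuses "at the quarry" (the setting); background Dmitri as agent and the affidavit as thing and Marcus as recipient. Fact (6) matches that background with setting = at the depot — refutes (ii).

0, 6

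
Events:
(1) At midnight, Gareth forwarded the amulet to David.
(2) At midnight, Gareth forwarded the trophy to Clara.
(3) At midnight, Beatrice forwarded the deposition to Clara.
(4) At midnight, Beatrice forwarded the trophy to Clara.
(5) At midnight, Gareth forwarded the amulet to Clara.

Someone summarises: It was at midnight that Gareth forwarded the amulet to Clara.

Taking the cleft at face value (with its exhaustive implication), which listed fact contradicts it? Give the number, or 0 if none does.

Focus of the cleft: "at midnight" (the setting). Presupposed background: agent = Gareth, thing = the amulet, recipient = Clara.
The exhaustive reading says no other setting fits that background.
Every other fact differs from the presupposition on some backgrounded slot, so none challenges the exhaustivity.

0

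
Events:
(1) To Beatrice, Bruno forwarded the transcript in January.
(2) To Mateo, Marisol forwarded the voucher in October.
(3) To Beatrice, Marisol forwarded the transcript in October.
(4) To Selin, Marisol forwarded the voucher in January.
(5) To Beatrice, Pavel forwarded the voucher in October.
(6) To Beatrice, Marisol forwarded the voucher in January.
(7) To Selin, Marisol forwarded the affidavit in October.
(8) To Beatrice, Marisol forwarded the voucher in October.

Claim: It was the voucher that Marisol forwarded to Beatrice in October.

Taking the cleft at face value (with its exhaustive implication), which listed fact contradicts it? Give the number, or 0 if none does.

3

The cleft puts "the voucher" in focus and presupposes the open proposition with agent = Marisol, recipient = Beatrice, setting = in October.
The exhaustive reading says no other thing fits that background.
But fact (3) also has agent = Marisol, recipient = Beatrice, setting = in October, with thing = the transcript — so the exhaustive reading fails.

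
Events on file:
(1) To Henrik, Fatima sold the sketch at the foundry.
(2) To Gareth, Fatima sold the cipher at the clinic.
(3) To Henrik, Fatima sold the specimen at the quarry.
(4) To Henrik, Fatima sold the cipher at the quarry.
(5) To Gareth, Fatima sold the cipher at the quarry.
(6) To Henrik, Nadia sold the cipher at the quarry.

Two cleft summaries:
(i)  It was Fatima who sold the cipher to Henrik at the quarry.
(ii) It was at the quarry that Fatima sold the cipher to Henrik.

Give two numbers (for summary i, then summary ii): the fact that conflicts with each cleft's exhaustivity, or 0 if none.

Summary (i) focuses "Fatima" (the agent); background the cipher as thing and Henrik as recipient and at the quarry as setting. Fact (6) matches that background with agent = Nadia — refutes (i).
Summary (ii) focuses "at the quarry" (the setting); background Fatima as agent and the cipher as thing and Henrik as recipient. No fact matches that background with a different setting, so 0.

6, 0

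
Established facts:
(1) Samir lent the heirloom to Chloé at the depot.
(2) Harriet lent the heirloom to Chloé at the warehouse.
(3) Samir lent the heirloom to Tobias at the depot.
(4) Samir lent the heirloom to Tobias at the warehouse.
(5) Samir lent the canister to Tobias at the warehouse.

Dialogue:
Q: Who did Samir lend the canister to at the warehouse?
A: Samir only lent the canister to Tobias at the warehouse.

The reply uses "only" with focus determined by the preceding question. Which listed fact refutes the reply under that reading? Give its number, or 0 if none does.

The question "Who did ... to ...?" targets the recipient, so in the reply the focus falls on "Tobias".
"Only" then excludes alternative recipients while the background — Samir as agent and the canister as thing and at the warehouse as setting — is held fixed.
No listed fact shares that background with another recipient. Nothing contradicts the reply.
(Fact (4) would refute a reading with focus on the thing — but that is not what the question asks.)

0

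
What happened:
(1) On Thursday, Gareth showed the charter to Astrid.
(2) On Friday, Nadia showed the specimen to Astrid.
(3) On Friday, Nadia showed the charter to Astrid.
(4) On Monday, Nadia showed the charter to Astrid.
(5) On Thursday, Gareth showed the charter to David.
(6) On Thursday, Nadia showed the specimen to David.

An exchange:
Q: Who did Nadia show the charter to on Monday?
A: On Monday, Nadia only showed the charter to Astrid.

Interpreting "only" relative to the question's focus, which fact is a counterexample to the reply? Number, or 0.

0

Answering "Who did ... to ...?" puts focus on the recipient — here, "Astrid".
"Only" then excludes alternative recipients while the background — same agent, thing, setting (Nadia / the charter / on Monday) — is held fixed.
No fact keeps same agent, thing, setting (Nadia / the charter / on Monday) while changing the recipient; every other fact differs on something backgrounded. The reply stands.
(Fact (3) would refute a reading with focus on the setting — but that is not what the question asks.)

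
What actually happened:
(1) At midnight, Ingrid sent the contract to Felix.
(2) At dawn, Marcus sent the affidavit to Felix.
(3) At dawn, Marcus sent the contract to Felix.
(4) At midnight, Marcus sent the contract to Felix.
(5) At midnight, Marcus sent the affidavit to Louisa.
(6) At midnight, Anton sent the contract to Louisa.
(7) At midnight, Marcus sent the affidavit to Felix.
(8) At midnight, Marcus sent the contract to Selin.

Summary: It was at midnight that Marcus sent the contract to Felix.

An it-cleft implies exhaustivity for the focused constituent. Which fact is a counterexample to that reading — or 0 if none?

3

The cleft puts "at midnight" in focus and presupposes the open proposition with same agent, thing, recipient (Marcus / the contract / Felix).
Exhaustivity: at midnight is the only setting satisfying that background.
But fact (3) also has same agent, thing, recipient (Marcus / the contract / Felix), with setting = at dawn — so the exhaustive reading fails.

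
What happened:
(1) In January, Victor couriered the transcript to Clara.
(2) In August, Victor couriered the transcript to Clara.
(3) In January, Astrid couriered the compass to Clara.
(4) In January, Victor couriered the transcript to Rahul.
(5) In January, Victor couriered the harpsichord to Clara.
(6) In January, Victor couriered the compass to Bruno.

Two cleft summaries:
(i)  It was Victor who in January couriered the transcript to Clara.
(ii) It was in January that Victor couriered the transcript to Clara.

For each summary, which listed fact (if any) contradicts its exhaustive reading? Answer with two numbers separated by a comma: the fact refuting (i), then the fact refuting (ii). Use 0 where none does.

0, 2

Summary (i) focuses "Victor" (the agent); background same thing, recipient, setting (the transcript / Clara / in January). No fact matches that background with a different agent, so 0.
Summary (ii) focuses "in January" (the setting); background same agent, thing, recipient (Victor / the transcript / Clara). Fact (2) matches that background with setting = in August — refutes (ii).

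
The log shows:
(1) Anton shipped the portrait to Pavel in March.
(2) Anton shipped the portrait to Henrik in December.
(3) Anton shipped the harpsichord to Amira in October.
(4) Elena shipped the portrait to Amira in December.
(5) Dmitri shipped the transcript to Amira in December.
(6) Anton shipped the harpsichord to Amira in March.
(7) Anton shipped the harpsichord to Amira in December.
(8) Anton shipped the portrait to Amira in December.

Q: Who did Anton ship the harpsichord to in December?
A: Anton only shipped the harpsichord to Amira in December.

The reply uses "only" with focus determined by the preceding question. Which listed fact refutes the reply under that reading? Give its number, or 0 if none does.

0

The question "Who did ... to ...?" targets the recipient, so in the reply the focus falls on "Amira".
"Only" then excludes alternative recipients while the background — same agent, thing, setting (Anton / the harpsichord / in December) — is held fixed.
No fact keeps same agent, thing, setting (Anton / the harpsichord / in December) while changing the recipient; every other fact differs on something backgrounded. The reply stands.
(Fact (8) would refute a reading with focus on the thing — but that is not what the question asks.)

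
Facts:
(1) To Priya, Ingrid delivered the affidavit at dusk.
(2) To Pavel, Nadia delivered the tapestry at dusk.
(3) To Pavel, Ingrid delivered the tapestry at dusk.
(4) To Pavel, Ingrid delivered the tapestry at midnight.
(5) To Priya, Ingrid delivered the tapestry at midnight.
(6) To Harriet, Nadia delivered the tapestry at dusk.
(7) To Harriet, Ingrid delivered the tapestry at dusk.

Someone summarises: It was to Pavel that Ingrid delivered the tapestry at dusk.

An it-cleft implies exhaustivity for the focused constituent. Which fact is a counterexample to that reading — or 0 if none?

7

Focus of the cleft: "Pavel" (the recipient). Presupposed background: same agent, thing, setting (Ingrid / the tapestry / at dusk).
Exhaustivity: Pavel is the only recipient satisfying that background.
But fact (7) also has same agent, thing, setting (Ingrid / the tapestry / at dusk), with recipient = Harriet — so the exhaustive reading fails.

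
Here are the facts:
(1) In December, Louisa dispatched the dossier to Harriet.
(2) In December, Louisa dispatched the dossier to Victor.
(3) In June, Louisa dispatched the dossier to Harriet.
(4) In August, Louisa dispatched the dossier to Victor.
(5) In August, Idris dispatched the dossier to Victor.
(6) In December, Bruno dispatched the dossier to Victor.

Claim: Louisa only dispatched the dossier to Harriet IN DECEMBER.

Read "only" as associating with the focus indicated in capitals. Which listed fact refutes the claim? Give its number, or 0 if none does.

The capitals mark "in December" as focus. So "only" rules out other settings, with the rest (Louisa as agent and the dossier as thing and Harriet as recipient) as background.
Fact (3) matches on Louisa as agent and the dossier as thing and Harriet as recipient, but has setting = in June instead. That refutes the claim.

3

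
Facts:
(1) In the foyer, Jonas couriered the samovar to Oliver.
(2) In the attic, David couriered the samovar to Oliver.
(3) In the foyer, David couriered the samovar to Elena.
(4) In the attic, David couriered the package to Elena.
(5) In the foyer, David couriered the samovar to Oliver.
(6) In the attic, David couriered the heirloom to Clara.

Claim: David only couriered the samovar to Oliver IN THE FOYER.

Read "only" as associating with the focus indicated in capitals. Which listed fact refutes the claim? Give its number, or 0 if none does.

2

The capitals mark "in the foyer" as focus. So "only" rules out other settings, with the rest (agent = David, thing = the samovar, recipient = Oliver) as background.
Fact (2) shares the background but differs in setting (in the attic) — a counterexample.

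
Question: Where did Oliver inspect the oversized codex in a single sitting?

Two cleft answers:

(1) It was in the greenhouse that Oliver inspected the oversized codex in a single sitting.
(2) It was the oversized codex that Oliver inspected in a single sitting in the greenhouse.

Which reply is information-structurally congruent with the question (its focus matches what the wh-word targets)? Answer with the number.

The question word "where" targets the location.
Option (1) clefts "in the greenhouse" — that matches what the question asks about.
Option (2) clefts "the oversized codex" — the direct object, not what was asked.
So the congruent reply is (1).

1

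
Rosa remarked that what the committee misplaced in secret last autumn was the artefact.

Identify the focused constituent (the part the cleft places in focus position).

the artefact

In a pseudo-cleft "What ... was X", the post-copular constituent X is the focus.
Here the focus is "the artefact". The backgrounded (presupposed) material includes "the committee", "in secret" and "last autumn".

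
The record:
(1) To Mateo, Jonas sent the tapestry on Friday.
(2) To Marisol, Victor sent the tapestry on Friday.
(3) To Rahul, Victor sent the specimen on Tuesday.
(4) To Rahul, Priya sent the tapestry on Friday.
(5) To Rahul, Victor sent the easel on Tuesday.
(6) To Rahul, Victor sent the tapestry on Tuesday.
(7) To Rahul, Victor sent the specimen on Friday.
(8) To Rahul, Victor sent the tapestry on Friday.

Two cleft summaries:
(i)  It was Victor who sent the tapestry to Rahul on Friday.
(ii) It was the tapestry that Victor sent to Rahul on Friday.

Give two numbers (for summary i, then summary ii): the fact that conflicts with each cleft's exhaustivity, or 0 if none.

4, 7

(i): focus "Victor". Looking for same thing, recipient, setting (the tapestry / Rahul / on Friday) with some other agent — fact (4) has Priya there. Refuted.
(ii): focus "the tapestry". Looking for same agent, recipient, setting (Victor / Rahul / on Friday) with some other thing — fact (7) has the specimen there. Refuted.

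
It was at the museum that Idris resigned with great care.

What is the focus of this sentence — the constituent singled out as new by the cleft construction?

In an it-cleft "It was X that/who ...", the clefted constituent X is the focus; the that/who-clause expresses the presupposed open proposition.
Here the focus is "at the museum". The backgrounded (presupposed) material includes "Idris" and "with great care".

at the museum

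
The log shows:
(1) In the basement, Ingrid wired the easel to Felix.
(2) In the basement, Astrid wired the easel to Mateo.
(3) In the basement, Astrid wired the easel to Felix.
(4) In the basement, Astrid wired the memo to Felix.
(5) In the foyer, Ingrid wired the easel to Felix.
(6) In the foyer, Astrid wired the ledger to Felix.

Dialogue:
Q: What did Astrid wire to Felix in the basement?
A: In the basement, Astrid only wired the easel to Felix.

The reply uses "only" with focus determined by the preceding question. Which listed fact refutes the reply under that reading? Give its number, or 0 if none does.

4

Answering "What did ...?" puts focus on the thing — here, "the easel".
"Only" then excludes alternative things while the background — same agent, recipient, setting (Astrid / Felix / in the basement) — is held fixed.
Fact (4) shares the background with a different thing (the memo) — counterexample.
(Fact (2) would refute a reading with focus on the recipient — but that is not what the question asks.)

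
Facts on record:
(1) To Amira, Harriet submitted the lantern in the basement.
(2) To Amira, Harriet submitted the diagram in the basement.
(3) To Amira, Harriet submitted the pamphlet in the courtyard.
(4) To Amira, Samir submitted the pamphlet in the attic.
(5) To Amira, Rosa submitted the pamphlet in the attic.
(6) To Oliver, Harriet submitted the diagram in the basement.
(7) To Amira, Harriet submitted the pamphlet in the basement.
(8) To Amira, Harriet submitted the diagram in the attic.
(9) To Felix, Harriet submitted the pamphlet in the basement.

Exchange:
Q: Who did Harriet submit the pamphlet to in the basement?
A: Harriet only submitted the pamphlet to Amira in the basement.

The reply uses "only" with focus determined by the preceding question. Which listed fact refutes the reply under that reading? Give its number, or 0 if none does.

Answering "Who did ... to ...?" puts focus on the recipient — here, "Amira".
"Only" then excludes alternative recipients while the background — agent = Harriet, thing = the pamphlet, setting = in the basement — is held fixed.
Fact (9) shares the background with a different recipient (Felix) — counterexample.
(Fact (1) would refute a reading with focus on the thing — but that is not what the question asks.)

9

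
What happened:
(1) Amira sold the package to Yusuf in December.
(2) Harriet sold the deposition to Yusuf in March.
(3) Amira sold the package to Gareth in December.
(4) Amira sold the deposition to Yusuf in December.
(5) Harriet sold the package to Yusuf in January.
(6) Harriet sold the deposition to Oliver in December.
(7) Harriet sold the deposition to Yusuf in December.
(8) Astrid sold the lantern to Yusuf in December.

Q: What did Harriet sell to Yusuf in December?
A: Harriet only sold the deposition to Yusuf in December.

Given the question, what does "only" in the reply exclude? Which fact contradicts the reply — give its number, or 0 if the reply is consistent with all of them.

0

The question "What did ...?" targets the thing, so in the reply the focus falls on "the deposition".
So "only" ranges over things; the rest (agent = Harriet, recipient = Yusuf, setting = in December) is presupposed.
No fact keeps agent = Harriet, recipient = Yusuf, setting = in December while changing the thing; every other fact differs on something backgrounded. The reply stands.
(Fact (2) would refute a reading with focus on the setting — but that is not what the question asks.)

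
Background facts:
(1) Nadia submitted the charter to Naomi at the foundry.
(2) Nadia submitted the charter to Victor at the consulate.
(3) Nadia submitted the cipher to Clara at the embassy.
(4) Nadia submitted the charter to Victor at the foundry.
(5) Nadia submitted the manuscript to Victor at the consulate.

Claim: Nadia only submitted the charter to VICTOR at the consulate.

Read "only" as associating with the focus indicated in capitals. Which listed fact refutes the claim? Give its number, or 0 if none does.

0

Focus (in capitals) is "Victor" — the recipient. "Only" excludes alternative recipients while holding fixed same agent, thing, setting (Nadia / the charter / at the consulate).
No fact matches same agent, thing, setting (Nadia / the charter / at the consulate) with a different recipient — every other fact differs on at least one backgrounded slot. So no fact refutes it.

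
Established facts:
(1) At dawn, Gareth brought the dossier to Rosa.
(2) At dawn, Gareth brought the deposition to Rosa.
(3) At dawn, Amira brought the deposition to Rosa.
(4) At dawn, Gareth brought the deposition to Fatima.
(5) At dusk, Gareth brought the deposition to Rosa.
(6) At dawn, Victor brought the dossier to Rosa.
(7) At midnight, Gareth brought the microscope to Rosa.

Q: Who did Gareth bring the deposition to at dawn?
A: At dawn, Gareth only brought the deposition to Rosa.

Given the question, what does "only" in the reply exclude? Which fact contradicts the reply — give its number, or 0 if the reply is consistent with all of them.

4

The question "Who did ... to ...?" targets the recipient, so in the reply the focus falls on "Rosa".
"Only" then excludes alternative recipients while the background — agent = Gareth, thing = the deposition, setting = at dawn — is held fixed.
Fact (4) keeps agent = Gareth, thing = the deposition, setting = at dawn but has recipient = Fatima; that refutes the reply.
(Fact (1) would refute a reading with focus on the thing — but that is not what the question asks.)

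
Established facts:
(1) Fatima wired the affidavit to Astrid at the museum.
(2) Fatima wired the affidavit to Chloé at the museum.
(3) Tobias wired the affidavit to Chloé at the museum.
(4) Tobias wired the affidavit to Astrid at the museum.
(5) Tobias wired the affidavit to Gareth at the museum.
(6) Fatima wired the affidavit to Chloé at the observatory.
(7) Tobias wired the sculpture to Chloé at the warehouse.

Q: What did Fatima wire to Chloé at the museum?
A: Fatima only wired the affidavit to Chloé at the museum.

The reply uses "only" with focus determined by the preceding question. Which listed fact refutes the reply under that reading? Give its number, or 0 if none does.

Answering "What did ...?" puts focus on the thing — here, "the affidavit".
So "only" ranges over things; the rest (agent = Fatima, recipient = Chloé, setting = at the museum) is presupposed.
No fact keeps agent = Fatima, recipient = Chloé, setting = at the museum while changing the thing; every other fact differs on something backgrounded. The reply stands.
(Fact (1) would refute a reading with focus on the recipient — but that is not what the question asks.)

0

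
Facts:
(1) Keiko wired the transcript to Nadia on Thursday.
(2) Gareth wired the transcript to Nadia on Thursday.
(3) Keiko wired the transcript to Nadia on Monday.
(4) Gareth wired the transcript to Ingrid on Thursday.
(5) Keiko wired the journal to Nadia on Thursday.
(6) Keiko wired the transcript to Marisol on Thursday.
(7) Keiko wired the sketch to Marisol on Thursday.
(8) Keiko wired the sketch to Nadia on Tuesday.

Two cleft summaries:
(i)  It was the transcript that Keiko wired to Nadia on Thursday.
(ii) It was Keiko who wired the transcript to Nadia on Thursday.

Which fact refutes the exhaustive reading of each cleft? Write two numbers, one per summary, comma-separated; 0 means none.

Summary (i) focuses "the transcript" (the thing); background same agent, recipient, setting (Keiko / Nadia / on Thursday). Fact (5) matches that background with thing = the journal — refutes (i).
Summary (ii) focuses "Keiko" (the agent); background same thing, recipient, setting (the transcript / Nadia / on Thursday). Fact (2) matches that background with agent = Gareth — refutes (ii).

5, 2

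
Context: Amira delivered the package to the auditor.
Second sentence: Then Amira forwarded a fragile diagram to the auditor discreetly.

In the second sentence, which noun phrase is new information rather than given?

"Amira" and "the auditor" in the second sentence are given — already mentioned in the context.
"a fragile diagram" has no antecedent in the context; it is discourse-new (the indefinite article also signals a new referent).

a fragile diagram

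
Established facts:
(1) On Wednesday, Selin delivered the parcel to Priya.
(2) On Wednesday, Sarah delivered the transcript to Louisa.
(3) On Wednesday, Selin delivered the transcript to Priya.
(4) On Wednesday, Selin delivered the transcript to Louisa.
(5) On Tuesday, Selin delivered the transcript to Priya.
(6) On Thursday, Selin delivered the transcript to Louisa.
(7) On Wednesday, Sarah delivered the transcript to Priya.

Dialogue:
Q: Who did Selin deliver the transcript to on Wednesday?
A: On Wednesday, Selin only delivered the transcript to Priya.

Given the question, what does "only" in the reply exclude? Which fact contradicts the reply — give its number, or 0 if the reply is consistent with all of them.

4

The question "Who did ... to ...?" targets the recipient, so in the reply the focus falls on "Priya".
So "only" ranges over recipients; the rest (same agent, thing, setting (Selin / the transcript / on Wednesday)) is presupposed.
Fact (4) keeps same agent, thing, setting (Selin / the transcript / on Wednesday) but has recipient = Louisa; that refutes the reply.
(Fact (5) would refute a reading with focus on the setting — but that is not what the question asks.)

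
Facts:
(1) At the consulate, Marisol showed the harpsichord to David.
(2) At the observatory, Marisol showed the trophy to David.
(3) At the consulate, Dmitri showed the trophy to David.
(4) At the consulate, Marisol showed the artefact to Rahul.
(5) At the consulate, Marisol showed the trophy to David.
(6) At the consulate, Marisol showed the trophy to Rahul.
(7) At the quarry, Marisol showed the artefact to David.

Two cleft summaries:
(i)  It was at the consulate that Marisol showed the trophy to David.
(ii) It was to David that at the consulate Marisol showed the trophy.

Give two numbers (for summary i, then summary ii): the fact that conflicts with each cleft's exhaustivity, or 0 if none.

(i): focus "at the consulate". Looking for Marisol as agent and the trophy as thing and David as recipient with some other setting — fact (2) has at the observatory there. Refuted.
(ii): focus "David". Looking for Marisol as agent and the trophy as thing and at the consulate as setting with some other recipient — fact (6) has Rahul there. Refuted.

2, 6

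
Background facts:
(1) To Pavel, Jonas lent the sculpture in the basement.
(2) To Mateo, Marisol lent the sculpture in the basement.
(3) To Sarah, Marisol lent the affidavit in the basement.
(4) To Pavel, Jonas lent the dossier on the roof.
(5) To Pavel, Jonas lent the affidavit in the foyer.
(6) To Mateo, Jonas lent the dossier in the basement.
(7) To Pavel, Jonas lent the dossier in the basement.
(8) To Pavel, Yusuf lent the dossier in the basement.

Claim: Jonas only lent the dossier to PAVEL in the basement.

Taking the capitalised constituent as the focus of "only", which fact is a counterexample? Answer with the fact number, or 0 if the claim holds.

Focus (in capitals) is "Pavel" — the recipient. "Only" excludes alternative recipients while holding fixed agent = Jonas, thing = the dossier, setting = in the basement.
Fact (6) matches on agent = Jonas, thing = the dossier, setting = in the basement, but has recipient = Mateo instead. That refutes the claim.

6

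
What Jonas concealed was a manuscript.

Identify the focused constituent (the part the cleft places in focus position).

a manuscript

In a pseudo-cleft "What ... was X", the post-copular constituent X is the focus.
Here the focus is "a manuscript". The backgrounded (presupposed) material includes "Jonas".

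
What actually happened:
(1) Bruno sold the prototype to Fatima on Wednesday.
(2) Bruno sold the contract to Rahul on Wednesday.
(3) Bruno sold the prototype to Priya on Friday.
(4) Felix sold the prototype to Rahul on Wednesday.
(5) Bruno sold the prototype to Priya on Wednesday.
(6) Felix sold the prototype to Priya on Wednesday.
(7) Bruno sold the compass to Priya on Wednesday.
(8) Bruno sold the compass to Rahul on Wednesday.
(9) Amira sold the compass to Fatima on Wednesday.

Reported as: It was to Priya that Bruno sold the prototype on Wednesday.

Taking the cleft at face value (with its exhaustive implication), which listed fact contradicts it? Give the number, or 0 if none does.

1

Focus of the cleft: "Priya" (the recipient). Presupposed background: same agent, thing, setting (Bruno / the prototype / on Wednesday).
Exhaustivity: Priya is the only recipient satisfying that background.
But fact (1) also has same agent, thing, setting (Bruno / the prototype / on Wednesday), with recipient = Fatima — so the exhaustive reading fails.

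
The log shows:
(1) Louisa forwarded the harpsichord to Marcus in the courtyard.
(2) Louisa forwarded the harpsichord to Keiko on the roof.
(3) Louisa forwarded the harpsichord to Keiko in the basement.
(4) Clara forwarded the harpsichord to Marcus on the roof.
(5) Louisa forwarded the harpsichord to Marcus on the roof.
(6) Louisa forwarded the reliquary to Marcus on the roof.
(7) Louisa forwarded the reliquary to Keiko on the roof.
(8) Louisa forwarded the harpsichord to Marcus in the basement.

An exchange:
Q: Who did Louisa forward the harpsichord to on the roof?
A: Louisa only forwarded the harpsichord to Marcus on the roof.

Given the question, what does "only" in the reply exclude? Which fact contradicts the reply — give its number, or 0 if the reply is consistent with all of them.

The question "Who did ... to ...?" targets the recipient, so in the reply the focus falls on "Marcus".
"Only" then excludes alternative recipients while the background — Louisa as agent and the harpsichord as thing and on the roof as setting — is held fixed.
Fact (2) shares the background with a different recipient (Keiko) — counterexample.
(Fact (1) would refute a reading with focus on the setting — but that is not what the question asks.)

2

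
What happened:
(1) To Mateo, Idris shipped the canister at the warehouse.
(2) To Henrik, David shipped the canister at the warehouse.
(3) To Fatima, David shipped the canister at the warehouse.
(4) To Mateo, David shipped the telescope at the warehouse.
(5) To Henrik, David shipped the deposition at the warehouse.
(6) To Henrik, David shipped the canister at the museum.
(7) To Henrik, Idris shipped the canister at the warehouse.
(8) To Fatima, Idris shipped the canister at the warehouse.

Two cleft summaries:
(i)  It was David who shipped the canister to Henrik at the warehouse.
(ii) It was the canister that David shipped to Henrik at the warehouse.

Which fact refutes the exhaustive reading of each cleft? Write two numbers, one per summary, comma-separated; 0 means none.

7, 5

(i): focus "David". Looking for same thing, recipient, setting (the canister / Henrik / at the warehouse) with some other agent — fact (7) has Idris there. Refuted.
(ii): focus "the canister". Looking for same agent, recipient, setting (David / Henrik / at the warehouse) with some other thing — fact (5) has the deposition there. Refuted.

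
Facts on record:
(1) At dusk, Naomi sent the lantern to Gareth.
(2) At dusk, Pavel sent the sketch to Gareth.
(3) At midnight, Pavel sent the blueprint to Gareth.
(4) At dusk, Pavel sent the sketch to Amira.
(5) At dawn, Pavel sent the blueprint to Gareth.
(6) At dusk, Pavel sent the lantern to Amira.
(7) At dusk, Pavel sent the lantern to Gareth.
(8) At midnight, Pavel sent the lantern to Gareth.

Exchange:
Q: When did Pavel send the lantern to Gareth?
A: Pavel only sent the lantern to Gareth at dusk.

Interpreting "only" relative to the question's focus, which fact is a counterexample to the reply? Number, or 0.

8

Answering "When did ...?" puts focus on the setting — here, "at dusk".
"Only" then excludes alternative settings while the background — agent = Pavel, thing = the lantern, recipient = Gareth — is held fixed.
Fact (8) shares the background with a different setting (at midnight) — counterexample.
(Fact (2) would refute a reading with focus on the thing — but that is not what the question asks.)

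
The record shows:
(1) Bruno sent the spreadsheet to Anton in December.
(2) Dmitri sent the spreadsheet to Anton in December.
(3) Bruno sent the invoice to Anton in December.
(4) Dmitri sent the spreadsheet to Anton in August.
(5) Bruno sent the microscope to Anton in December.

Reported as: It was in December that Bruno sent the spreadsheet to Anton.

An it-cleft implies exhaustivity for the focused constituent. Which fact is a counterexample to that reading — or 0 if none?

0

Focus of the cleft: "in December" (the setting). Presupposed background: same agent, thing, recipient (Bruno / the spreadsheet / Anton).
The exhaustive reading says no other setting fits that background.
No listed fact matches the background with a different setting. Exhaustivity holds.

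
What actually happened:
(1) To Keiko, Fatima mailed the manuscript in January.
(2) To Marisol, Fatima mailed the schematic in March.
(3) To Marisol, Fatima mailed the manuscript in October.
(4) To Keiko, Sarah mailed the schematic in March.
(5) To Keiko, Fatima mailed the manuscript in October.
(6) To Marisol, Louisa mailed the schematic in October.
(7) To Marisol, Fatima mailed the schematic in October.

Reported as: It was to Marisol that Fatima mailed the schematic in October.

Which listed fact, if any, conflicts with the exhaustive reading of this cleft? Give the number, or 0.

0

The cleft puts "Marisol" in focus and presupposes the open proposition with Fatima as agent and the schematic as thing and in October as setting.
The exhaustive reading says no other recipient fits that background.
Every other fact differs from the presupposition on some backgrounded slot, so none challenges the exhaustivity.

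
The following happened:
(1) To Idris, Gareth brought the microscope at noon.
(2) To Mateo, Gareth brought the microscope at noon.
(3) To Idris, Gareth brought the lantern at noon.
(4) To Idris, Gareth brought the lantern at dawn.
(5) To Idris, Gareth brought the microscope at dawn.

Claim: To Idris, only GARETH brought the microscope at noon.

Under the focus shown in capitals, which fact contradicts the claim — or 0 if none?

The capitals mark "Gareth" as focus. So "only" rules out other agents, with the rest (same thing, recipient, setting (the microscope / Idris / at noon)) as background.
No fact matches same thing, recipient, setting (the microscope / Idris / at noon) with a different agent — every other fact differs on at least one backgrounded slot. So no fact refutes it.

0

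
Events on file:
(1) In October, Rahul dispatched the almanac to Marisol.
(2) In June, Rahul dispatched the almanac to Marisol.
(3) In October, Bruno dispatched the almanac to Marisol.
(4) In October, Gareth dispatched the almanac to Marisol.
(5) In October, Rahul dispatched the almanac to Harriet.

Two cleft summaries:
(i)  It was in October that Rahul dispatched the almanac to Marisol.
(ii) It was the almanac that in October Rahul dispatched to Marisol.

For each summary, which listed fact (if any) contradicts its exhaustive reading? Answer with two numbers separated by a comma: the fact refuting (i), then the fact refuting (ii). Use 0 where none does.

(i): focus "in October". Looking for agent = Rahul, thing = the almanac, recipient = Marisol with some other setting — fact (2) has in June there. Refuted.
(ii): focus "the almanac". No fact shares agent = Rahul, recipient = Marisol, setting = in October with a different thing. 0.

2, 0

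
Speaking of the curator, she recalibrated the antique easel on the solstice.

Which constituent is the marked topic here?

the curator

The construction explicitly marks "the curator" as what the sentence is about — the topic.
The remainder of the clause is the comment (what is said about the topic).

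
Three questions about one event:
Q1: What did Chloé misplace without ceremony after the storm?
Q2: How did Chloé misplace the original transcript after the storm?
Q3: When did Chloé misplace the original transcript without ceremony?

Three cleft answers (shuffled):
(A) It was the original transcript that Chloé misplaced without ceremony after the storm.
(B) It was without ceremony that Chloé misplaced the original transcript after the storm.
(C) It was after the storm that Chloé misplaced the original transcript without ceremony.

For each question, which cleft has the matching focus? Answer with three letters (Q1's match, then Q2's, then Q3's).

ABC

Q1 asks about the direct object; cleft (A) focuses "the original transcript", which is the direct object — so Q1 → A.
Q2 asks about the manner; cleft (B) focuses "without ceremony", which is the manner — so Q2 → B.
Q3 asks about the time; cleft (C) focuses "after the storm", which is the time — so Q3 → C.
Mapping: Q1→A, Q2→B, Q3→C.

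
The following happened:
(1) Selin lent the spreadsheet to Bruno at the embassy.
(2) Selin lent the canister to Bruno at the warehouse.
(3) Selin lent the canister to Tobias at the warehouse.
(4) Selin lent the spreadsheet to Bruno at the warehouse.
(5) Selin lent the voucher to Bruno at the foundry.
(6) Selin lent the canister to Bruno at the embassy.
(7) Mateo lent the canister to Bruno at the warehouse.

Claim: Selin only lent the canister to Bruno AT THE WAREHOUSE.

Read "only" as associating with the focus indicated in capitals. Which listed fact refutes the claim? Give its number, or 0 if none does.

6

The capitals mark "at the warehouse" as focus. So "only" rules out other settings, with the rest (Selin as agent and the canister as thing and Bruno as recipient) as background.
Fact (6) shares the background but differs in setting (at the embassy) — a counterexample.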